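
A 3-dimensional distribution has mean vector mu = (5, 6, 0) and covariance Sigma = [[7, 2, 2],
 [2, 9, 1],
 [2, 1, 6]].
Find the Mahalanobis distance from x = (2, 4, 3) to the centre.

Step 1 — centre the observation: (x - mu) = (-3, -2, 3).

Step 2 — invert Sigma (cofactor / det for 3×3, or solve directly):
  Sigma^{-1} = [[0.1661, -0.0313, -0.0502],
 [-0.0313, 0.1191, -0.0094],
 [-0.0502, -0.0094, 0.185]].

Step 3 — form the quadratic (x - mu)^T · Sigma^{-1} · (x - mu):
  Sigma^{-1} · (x - mu) = (-0.5862, -0.1724, 0.7241).
  (x - mu)^T · [Sigma^{-1} · (x - mu)] = (-3)·(-0.5862) + (-2)·(-0.1724) + (3)·(0.7241) = 4.2759.

Step 4 — take square root: d = √(4.2759) ≈ 2.0678.

d(x, mu) = √(4.2759) ≈ 2.0678


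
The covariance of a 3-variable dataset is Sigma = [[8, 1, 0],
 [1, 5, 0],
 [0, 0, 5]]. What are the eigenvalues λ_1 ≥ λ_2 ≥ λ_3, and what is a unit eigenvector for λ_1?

Step 1 — characteristic polynomial p(λ) = det(λI - Sigma) = λ³ - tr·λ² + c_1·λ - det, where tr = trace, c_1 = sum of the principal 2×2 minors, det = det(Sigma):
  tr = 8 + 5 + 5 = 18,
  c_1 = (8·5 - (1)²) + (8·5 - (0)²) + (5·5 - (0)²) = 39 + 40 + 25 = 104,
  det = 8·(5·5 - (0)²) - (1)·((1)·5 - (0)·(0)) + (0)·((1)·(0) - 5·(0)) = 8·(25) - (1)·(5) + (0)·(0) = 195.
  So p(λ) = λ³ - 18λ² + 104λ - 195.
Step 2 — look for an integer root (rational root theorem: any rational root is an integer divisor of 195). Testing λ = 5:
  p(5) = 125 - 450 + 520 - 195 = 0  ✓
  Dividing out (λ - 5): p(λ) = (λ - 5)(λ² - 13λ + 39).
Step 3 — remaining eigenvalues from the quadratic λ² - 13λ + 39 = 0:
  Δ = 13² - 4·39 = 169 - 156 = 13,  λ = (13 ± √13)/2 = (13 ± 3.6056)/2 ≈ 8.3028 or 4.6972.
  Sorted: λ_1 = 8.3028,  λ_2 = 5,  λ_3 = 4.6972  (check: sum = 18 = tr ✓).

Step 4 — unit eigenvector for λ_1 ≈ 8.3028: v spans the null space of (Sigma - λ_1 I), whose rows are
  r_1 = (-0.3028, 1, 0),  r_2 = (1, -3.3028, 0),  r_3 = (0, 0, -3.3028).
  v is orthogonal to every row, so take v ∝ r_1 × r_3 = ((1)·(-3.3028) - (0)·(0), (0)·(0) - (-0.3028)·(-3.3028), (-0.3028)·(0) - (1)·(0)) ≈ (-3.3028, -1, 0).
  Rescale (multiply by -1 so the first nonzero entry is positive): u = (3.3028, 1, 0).
  ||u|| = √((3.3028)² + (1)² + (0)²) = √(11.9083) ≈ 3.4508,  v_1 = u/||u|| ≈ (0.9571, 0.2898, 0) (||v_1|| = 1).

λ_1 = 8.3028,  λ_2 = 5,  λ_3 = 4.6972;  v_1 ≈ (0.9571, 0.2898, 0)


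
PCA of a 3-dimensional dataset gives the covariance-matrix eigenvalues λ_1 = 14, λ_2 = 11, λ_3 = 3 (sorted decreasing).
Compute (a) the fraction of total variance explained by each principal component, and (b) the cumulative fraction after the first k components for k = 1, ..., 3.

Step 1 — total variance = trace(Sigma) = Σ λ_i = 14 + 11 + 3 = 28.

Step 2 — fraction explained by component i = λ_i / Σ λ:
  PC1: 14/28 = 0.5
  PC2: 11/28 = 0.3929
  PC3: 3/28 = 0.1071

Step 3 — cumulative fraction after k components = (λ_1 + ... + λ_k) / Σ λ:
  k = 1: 14/28 = 0.5
  k = 2: (14 + 11)/28 = 25/28 = 0.8929
  k = 3: (14 + 11 + 3)/28 = 28/28 = 1

Summary (fraction, with percent):

explained: PC1 0.5 (50%), PC2 0.3929 (39.29%), PC3 0.1071 (10.71%);  cumulative: 0.5, 0.8929, 1


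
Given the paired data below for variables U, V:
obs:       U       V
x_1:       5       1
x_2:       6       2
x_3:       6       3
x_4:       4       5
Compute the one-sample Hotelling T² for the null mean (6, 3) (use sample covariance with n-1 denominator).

Step 1 — sample mean vector:
  mean(U) = (5 + 6 + 6 + 4) / 4 = 21/4 = 5.25
  mean(V) = (1 + 2 + 3 + 5) / 4 = 11/4 = 2.75
  x̄ = (5.25, 2.75),  deviation x̄ - mu_0 = (5.25, 2.75) - (6, 3) = (-0.75, -0.25).

Step 2 — sample covariance matrix, S[i,j] = (1/(n-1)) · Σ_k (x_{k,i} - mean_i) · (x_{k,j} - mean_j), divisor n-1 = 3:
  S[U,U] = ((-0.25)·(-0.25) + (0.75)·(0.75) + (0.75)·(0.75) + (-1.25)·(-1.25)) / 3 = 2.75/3 = 0.9167
  S[U,V] = ((-0.25)·(-1.75) + (0.75)·(-0.75) + (0.75)·(0.25) + (-1.25)·(2.25)) / 3 = -2.75/3 = -0.9167
  S[V,V] = ((-1.75)·(-1.75) + (-0.75)·(-0.75) + (0.25)·(0.25) + (2.25)·(2.25)) / 3 = 8.75/3 = 2.9167
  S = [[0.9167, -0.9167],
 [-0.9167, 2.9167]].

Step 3 — invert S. det(S) = 0.9167·2.9167 - (-0.9167)² = 1.8333.
  S^{-1} = (1/det) · [[d, -b], [-b, a]] = [[1.5909, 0.5],
 [0.5, 0.5]].

Step 4 — quadratic form (x̄ - mu_0)^T · S^{-1} · (x̄ - mu_0):
  S^{-1} · (x̄ - mu_0) = (-1.3182, -0.5),
  (x̄ - mu_0)^T · [...] = (-0.75)·(-1.3182) + (-0.25)·(-0.5) = 1.1136.

Step 5 — scale by n: T² = 4 · 1.1136 = 4.4545.

T² ≈ 4.4545


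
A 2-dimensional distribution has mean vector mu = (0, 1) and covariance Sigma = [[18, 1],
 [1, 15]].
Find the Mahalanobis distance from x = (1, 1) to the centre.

Step 1 — centre the observation: (x - mu) = (1, 0).

Step 2 — invert Sigma. det(Sigma) = 18·15 - (1)² = 269.
  Sigma^{-1} = (1/det) · [[d, -b], [-b, a]] = [[0.0558, -0.0037],
 [-0.0037, 0.0669]].

Step 3 — form the quadratic (x - mu)^T · Sigma^{-1} · (x - mu):
  Sigma^{-1} · (x - mu) = (0.0558, -0.0037).
  (x - mu)^T · [Sigma^{-1} · (x - mu)] = (1)·(0.0558) + (0)·(-0.0037) = 0.0558.

Step 4 — take square root: d = √(0.0558) ≈ 0.2361.

d(x, mu) = √(0.0558) ≈ 0.2361


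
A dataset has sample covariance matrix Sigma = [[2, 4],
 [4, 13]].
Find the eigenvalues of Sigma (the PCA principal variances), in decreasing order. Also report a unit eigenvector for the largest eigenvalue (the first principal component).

Step 1 — characteristic polynomial of 2×2 Sigma:
  det(Sigma - λI) = λ² - trace · λ + det = 0.
  trace = 2 + 13 = 15, det = 2·13 - (4)² = 10.
Step 2 — discriminant:
  Δ = trace² - 4·det = 225 - 40 = 185.
Step 3 — eigenvalues:
  λ = (trace ± √Δ)/2 = (15 ± 13.6015)/2,
  λ_1 = 14.3007,  λ_2 = 0.6993.

Step 4 — unit eigenvector for λ_1: solve (Sigma - λ_1 I)v = 0. First row:
  (2 - 14.3007)·v_x + (4)·v_y = 0, i.e. (-12.3007)·v_x + (4)·v_y = 0,
  so v ∝ (b, λ_1 - a) = (4, 12.3007) = u.
  ||u|| = √((4)² + (12.3007)²) = √(167.3081) ≈ 12.9348,
  v_1 = u/||u|| ≈ (0.3092, 0.951) (||v_1|| = 1).

λ_1 = 14.3007,  λ_2 = 0.6993;  v_1 ≈ (0.3092, 0.951)


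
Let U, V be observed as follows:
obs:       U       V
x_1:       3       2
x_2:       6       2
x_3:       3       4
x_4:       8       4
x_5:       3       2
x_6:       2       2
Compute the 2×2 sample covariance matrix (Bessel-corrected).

Step 1 — column means:
  mean(U) = (3 + 6 + 3 + 8 + 3 + 2) / 6 = 25/6 = 4.1667
  mean(V) = (2 + 2 + 4 + 4 + 2 + 2) / 6 = 16/6 = 2.6667

Step 2 — sample covariance S[i,j] = (1/(n-1)) · Σ_k (x_{k,i} - mean_i) · (x_{k,j} - mean_j), with n-1 = 5.
  S[U,U] = ((-1.1667)·(-1.1667) + (1.8333)·(1.8333) + (-1.1667)·(-1.1667) + (3.8333)·(3.8333) + (-1.1667)·(-1.1667) + (-2.1667)·(-2.1667)) / 5 = 26.8333/5 = 5.3667
  S[U,V] = ((-1.1667)·(-0.6667) + (1.8333)·(-0.6667) + (-1.1667)·(1.3333) + (3.8333)·(1.3333) + (-1.1667)·(-0.6667) + (-2.1667)·(-0.6667)) / 5 = 5.3333/5 = 1.0667
  S[V,V] = ((-0.6667)·(-0.6667) + (-0.6667)·(-0.6667) + (1.3333)·(1.3333) + (1.3333)·(1.3333) + (-0.6667)·(-0.6667) + (-0.6667)·(-0.6667)) / 5 = 5.3333/5 = 1.0667

S is symmetric (S[j,i] = S[i,j]). Assembling:

S = [[5.3667, 1.0667],
 [1.0667, 1.0667]]


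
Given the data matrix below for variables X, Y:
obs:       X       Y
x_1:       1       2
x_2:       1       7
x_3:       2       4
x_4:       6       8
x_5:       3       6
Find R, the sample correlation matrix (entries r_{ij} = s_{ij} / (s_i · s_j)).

Step 1 — column means:
  mean(X) = (1 + 1 + 2 + 6 + 3) / 5 = 13/5 = 2.6
  mean(Y) = (2 + 7 + 4 + 8 + 6) / 5 = 27/5 = 5.4

Step 2 — sample variances and covariances s[i,j] = (1/(n-1)) · Σ_k (x_{k,i} - mean_i) · (x_{k,j} - mean_j), with n-1 = 4:
  s[X,X] = ((-1.6)·(-1.6) + (-1.6)·(-1.6) + (-0.6)·(-0.6) + (3.4)·(3.4) + (0.4)·(0.4)) / 4 = 17.2/4 = 4.3
  s[X,Y] = ((-1.6)·(-3.4) + (-1.6)·(1.6) + (-0.6)·(-1.4) + (3.4)·(2.6) + (0.4)·(0.6)) / 4 = 12.8/4 = 3.2
  s[Y,Y] = ((-3.4)·(-3.4) + (1.6)·(1.6) + (-1.4)·(-1.4) + (2.6)·(2.6) + (0.6)·(0.6)) / 4 = 23.2/4 = 5.8
  Sample standard deviations s_i = √(s[i,i]):
  s(X) = √(4.3) = 2.0736
  s(Y) = √(5.8) = 2.4083

Step 3 — r_{ij} = s_{ij} / (s_i · s_j):
  r[X,X] = 1 (diagonal).
  r[X,Y] = 3.2 / (2.0736 · 2.4083) = 3.2 / 4.994 = 0.6408
  r[Y,Y] = 1 (diagonal).

R is symmetric with unit diagonal. Assembling:

R = [[1, 0.6408],
 [0.6408, 1]]


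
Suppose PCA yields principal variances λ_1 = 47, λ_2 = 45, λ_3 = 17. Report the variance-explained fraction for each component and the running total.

Step 1 — total variance = trace(Sigma) = Σ λ_i = 47 + 45 + 17 = 109.

Step 2 — fraction explained by component i = λ_i / Σ λ:
  PC1: 47/109 = 0.4312
  PC2: 45/109 = 0.4128
  PC3: 17/109 = 0.156

Step 3 — cumulative fraction after k components = (λ_1 + ... + λ_k) / Σ λ:
  k = 1: 47/109 = 0.4312
  k = 2: (47 + 45)/109 = 92/109 = 0.844
  k = 3: (47 + 45 + 17)/109 = 109/109 = 1

Summary (fraction, with percent):

explained: PC1 0.4312 (43.12%), PC2 0.4128 (41.28%), PC3 0.156 (15.6%);  cumulative: 0.4312, 0.844, 1


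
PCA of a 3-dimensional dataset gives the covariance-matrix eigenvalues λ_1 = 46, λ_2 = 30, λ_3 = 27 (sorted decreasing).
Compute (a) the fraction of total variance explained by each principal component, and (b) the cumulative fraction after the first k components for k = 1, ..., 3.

Step 1 — total variance = trace(Sigma) = Σ λ_i = 46 + 30 + 27 = 103.

Step 2 — fraction explained by component i = λ_i / Σ λ:
  PC1: 46/103 = 0.4466
  PC2: 30/103 = 0.2913
  PC3: 27/103 = 0.2621

Step 3 — cumulative fraction after k components = (λ_1 + ... + λ_k) / Σ λ:
  k = 1: 46/103 = 0.4466
  k = 2: (46 + 30)/103 = 76/103 = 0.7379
  k = 3: (46 + 30 + 27)/103 = 103/103 = 1

Summary (fraction, with percent):

explained: PC1 0.4466 (44.66%), PC2 0.2913 (29.13%), PC3 0.2621 (26.21%);  cumulative: 0.4466, 0.7379, 1


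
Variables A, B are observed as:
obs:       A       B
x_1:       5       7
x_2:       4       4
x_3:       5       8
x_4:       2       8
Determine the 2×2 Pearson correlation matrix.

Step 1 — column means:
  mean(A) = (5 + 4 + 5 + 2) / 4 = 16/4 = 4
  mean(B) = (7 + 4 + 8 + 8) / 4 = 27/4 = 6.75

Step 2 — sample variances and covariances s[i,j] = (1/(n-1)) · Σ_k (x_{k,i} - mean_i) · (x_{k,j} - mean_j), with n-1 = 3:
  s[A,A] = ((1)·(1) + (0)·(0) + (1)·(1) + (-2)·(-2)) / 3 = 6/3 = 2
  s[A,B] = ((1)·(0.25) + (0)·(-2.75) + (1)·(1.25) + (-2)·(1.25)) / 3 = -1/3 = -0.3333
  s[B,B] = ((0.25)·(0.25) + (-2.75)·(-2.75) + (1.25)·(1.25) + (1.25)·(1.25)) / 3 = 10.75/3 = 3.5833
  Sample standard deviations s_i = √(s[i,i]):
  s(A) = √(2) = 1.4142
  s(B) = √(3.5833) = 1.893

Step 3 — r_{ij} = s_{ij} / (s_i · s_j):
  r[A,A] = 1 (diagonal).
  r[A,B] = -0.3333 / (1.4142 · 1.893) = -0.3333 / 2.6771 = -0.1245
  r[B,B] = 1 (diagonal).

R is symmetric with unit diagonal. Assembling:

R = [[1, -0.1245],
 [-0.1245, 1]]


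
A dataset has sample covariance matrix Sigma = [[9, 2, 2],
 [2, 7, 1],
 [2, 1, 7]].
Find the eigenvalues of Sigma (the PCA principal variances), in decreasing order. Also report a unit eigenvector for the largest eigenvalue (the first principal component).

Step 1 — characteristic polynomial p(λ) = det(λI - Sigma) = λ³ - tr·λ² + c_1·λ - det, where tr = trace, c_1 = sum of the principal 2×2 minors, det = det(Sigma):
  tr = 9 + 7 + 7 = 23,
  c_1 = (9·7 - (2)²) + (9·7 - (2)²) + (7·7 - (1)²) = 59 + 59 + 48 = 166,
  det = 9·(7·7 - (1)²) - (2)·((2)·7 - (1)·(2)) + (2)·((2)·(1) - 7·(2)) = 9·(48) - (2)·(12) + (2)·(-12) = 384.
  So p(λ) = λ³ - 23λ² + 166λ - 384.
Step 2 — look for an integer root (rational root theorem: any rational root is an integer divisor of 384). Testing λ = 6:
  p(6) = 216 - 828 + 996 - 384 = 0  ✓
  Dividing out (λ - 6): p(λ) = (λ - 6)(λ² - 17λ + 64).
Step 3 — remaining eigenvalues from the quadratic λ² - 17λ + 64 = 0:
  Δ = 17² - 4·64 = 289 - 256 = 33,  λ = (17 ± √33)/2 = (17 ± 5.7446)/2 ≈ 11.3723 or 5.6277.
  Sorted: λ_1 = 11.3723,  λ_2 = 6,  λ_3 = 5.6277  (check: sum = 23 = tr ✓).

Step 4 — unit eigenvector for λ_1 ≈ 11.3723: v spans the null space of (Sigma - λ_1 I), whose rows are
  r_1 = (-2.3723, 2, 2),  r_2 = (2, -4.3723, 1),  r_3 = (2, 1, -4.3723).
  v is orthogonal to every row, so take v ∝ r_1 × r_2 = ((2)·(1) - (2)·(-4.3723), (2)·(2) - (-2.3723)·(1), (-2.3723)·(-4.3723) - (2)·(2)) ≈ (10.7446, 6.3723, 6.3723).
  Let u = (10.7446, 6.3723, 6.3723).
  ||u|| = √((10.7446)² + (6.3723)² + (6.3723)²) = √(196.6576) ≈ 14.0235,  v_1 = u/||u|| ≈ (0.7662, 0.4544, 0.4544) (||v_1|| = 1).

λ_1 = 11.3723,  λ_2 = 6,  λ_3 = 5.6277;  v_1 ≈ (0.7662, 0.4544, 0.4544)


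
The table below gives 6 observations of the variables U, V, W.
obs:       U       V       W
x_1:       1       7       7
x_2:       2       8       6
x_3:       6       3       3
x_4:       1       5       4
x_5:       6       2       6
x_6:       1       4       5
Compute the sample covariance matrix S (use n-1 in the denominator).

Step 1 — column means:
  mean(U) = (1 + 2 + 6 + 1 + 6 + 1) / 6 = 17/6 = 2.8333
  mean(V) = (7 + 8 + 3 + 5 + 2 + 4) / 6 = 29/6 = 4.8333
  mean(W) = (7 + 6 + 3 + 4 + 6 + 5) / 6 = 31/6 = 5.1667

Step 2 — sample covariance S[i,j] = (1/(n-1)) · Σ_k (x_{k,i} - mean_i) · (x_{k,j} - mean_j), with n-1 = 5.
  S[U,U] = ((-1.8333)·(-1.8333) + (-0.8333)·(-0.8333) + (3.1667)·(3.1667) + (-1.8333)·(-1.8333) + (3.1667)·(3.1667) + (-1.8333)·(-1.8333)) / 5 = 30.8333/5 = 6.1667
  S[U,V] = ((-1.8333)·(2.1667) + (-0.8333)·(3.1667) + (3.1667)·(-1.8333) + (-1.8333)·(0.1667) + (3.1667)·(-2.8333) + (-1.8333)·(-0.8333)) / 5 = -20.1667/5 = -4.0333
  S[U,W] = ((-1.8333)·(1.8333) + (-0.8333)·(0.8333) + (3.1667)·(-2.1667) + (-1.8333)·(-1.1667) + (3.1667)·(0.8333) + (-1.8333)·(-0.1667)) / 5 = -5.8333/5 = -1.1667
  S[V,V] = ((2.1667)·(2.1667) + (3.1667)·(3.1667) + (-1.8333)·(-1.8333) + (0.1667)·(0.1667) + (-2.8333)·(-2.8333) + (-0.8333)·(-0.8333)) / 5 = 26.8333/5 = 5.3667
  S[V,W] = ((2.1667)·(1.8333) + (3.1667)·(0.8333) + (-1.8333)·(-2.1667) + (0.1667)·(-1.1667) + (-2.8333)·(0.8333) + (-0.8333)·(-0.1667)) / 5 = 8.1667/5 = 1.6333
  S[W,W] = ((1.8333)·(1.8333) + (0.8333)·(0.8333) + (-2.1667)·(-2.1667) + (-1.1667)·(-1.1667) + (0.8333)·(0.8333) + (-0.1667)·(-0.1667)) / 5 = 10.8333/5 = 2.1667

S is symmetric (S[j,i] = S[i,j]). Assembling:

S = [[6.1667, -4.0333, -1.1667],
 [-4.0333, 5.3667, 1.6333],
 [-1.1667, 1.6333, 2.1667]]


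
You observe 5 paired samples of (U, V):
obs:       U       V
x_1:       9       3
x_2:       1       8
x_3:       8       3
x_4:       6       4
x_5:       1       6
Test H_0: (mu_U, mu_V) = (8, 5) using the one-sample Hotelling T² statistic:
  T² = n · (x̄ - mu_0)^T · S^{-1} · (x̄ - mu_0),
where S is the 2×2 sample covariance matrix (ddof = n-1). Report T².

Step 1 — sample mean vector:
  mean(U) = (9 + 1 + 8 + 6 + 1) / 5 = 25/5 = 5
  mean(V) = (3 + 8 + 3 + 4 + 6) / 5 = 24/5 = 4.8
  x̄ = (5, 4.8),  deviation x̄ - mu_0 = (5, 4.8) - (8, 5) = (-3, -0.2).

Step 2 — sample covariance matrix, S[i,j] = (1/(n-1)) · Σ_k (x_{k,i} - mean_i) · (x_{k,j} - mean_j), divisor n-1 = 4:
  S[U,U] = ((4)·(4) + (-4)·(-4) + (3)·(3) + (1)·(1) + (-4)·(-4)) / 4 = 58/4 = 14.5
  S[U,V] = ((4)·(-1.8) + (-4)·(3.2) + (3)·(-1.8) + (1)·(-0.8) + (-4)·(1.2)) / 4 = -31/4 = -7.75
  S[V,V] = ((-1.8)·(-1.8) + (3.2)·(3.2) + (-1.8)·(-1.8) + (-0.8)·(-0.8) + (1.2)·(1.2)) / 4 = 18.8/4 = 4.7
  S = [[14.5, -7.75],
 [-7.75, 4.7]].

Step 3 — invert S. det(S) = 14.5·4.7 - (-7.75)² = 8.0875.
  S^{-1} = (1/det) · [[d, -b], [-b, a]] = [[0.5811, 0.9583],
 [0.9583, 1.7929]].

Step 4 — quadratic form (x̄ - mu_0)^T · S^{-1} · (x̄ - mu_0):
  S^{-1} · (x̄ - mu_0) = (-1.9351, -3.2334),
  (x̄ - mu_0)^T · [...] = (-3)·(-1.9351) + (-0.2)·(-3.2334) = 6.4519.

Step 5 — scale by n: T² = 5 · 6.4519 = 32.2597.

T² ≈ 32.2597


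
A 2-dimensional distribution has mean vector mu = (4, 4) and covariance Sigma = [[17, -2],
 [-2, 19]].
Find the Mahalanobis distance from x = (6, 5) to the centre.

Step 1 — centre the observation: (x - mu) = (2, 1).

Step 2 — invert Sigma. det(Sigma) = 17·19 - (-2)² = 319.
  Sigma^{-1} = (1/det) · [[d, -b], [-b, a]] = [[0.0596, 0.0063],
 [0.0063, 0.0533]].

Step 3 — form the quadratic (x - mu)^T · Sigma^{-1} · (x - mu):
  Sigma^{-1} · (x - mu) = (0.1254, 0.0658).
  (x - mu)^T · [Sigma^{-1} · (x - mu)] = (2)·(0.1254) + (1)·(0.0658) = 0.3166.

Step 4 — take square root: d = √(0.3166) ≈ 0.5627.

d(x, mu) = √(0.3166) ≈ 0.5627


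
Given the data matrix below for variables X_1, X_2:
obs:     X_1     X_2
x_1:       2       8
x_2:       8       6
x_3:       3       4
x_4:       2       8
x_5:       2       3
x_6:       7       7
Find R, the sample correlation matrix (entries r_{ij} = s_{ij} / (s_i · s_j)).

Step 1 — column means:
  mean(X_1) = (2 + 8 + 3 + 2 + 2 + 7) / 6 = 24/6 = 4
  mean(X_2) = (8 + 6 + 4 + 8 + 3 + 7) / 6 = 36/6 = 6

Step 2 — sample variances and covariances s[i,j] = (1/(n-1)) · Σ_k (x_{k,i} - mean_i) · (x_{k,j} - mean_j), with n-1 = 5:
  s[X_1,X_1] = ((-2)·(-2) + (4)·(4) + (-1)·(-1) + (-2)·(-2) + (-2)·(-2) + (3)·(3)) / 5 = 38/5 = 7.6
  s[X_1,X_2] = ((-2)·(2) + (4)·(0) + (-1)·(-2) + (-2)·(2) + (-2)·(-3) + (3)·(1)) / 5 = 3/5 = 0.6
  s[X_2,X_2] = ((2)·(2) + (0)·(0) + (-2)·(-2) + (2)·(2) + (-3)·(-3) + (1)·(1)) / 5 = 22/5 = 4.4
  Sample standard deviations s_i = √(s[i,i]):
  s(X_1) = √(7.6) = 2.7568
  s(X_2) = √(4.4) = 2.0976

Step 3 — r_{ij} = s_{ij} / (s_i · s_j):
  r[X_1,X_1] = 1 (diagonal).
  r[X_1,X_2] = 0.6 / (2.7568 · 2.0976) = 0.6 / 5.7827 = 0.1038
  r[X_2,X_2] = 1 (diagonal).

R is symmetric with unit diagonal. Assembling:

R = [[1, 0.1038],
 [0.1038, 1]]


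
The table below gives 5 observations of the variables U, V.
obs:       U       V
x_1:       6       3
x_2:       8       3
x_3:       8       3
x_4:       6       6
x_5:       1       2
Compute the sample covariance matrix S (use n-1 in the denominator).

Step 1 — column means:
  mean(U) = (6 + 8 + 8 + 6 + 1) / 5 = 29/5 = 5.8
  mean(V) = (3 + 3 + 3 + 6 + 2) / 5 = 17/5 = 3.4

Step 2 — sample covariance S[i,j] = (1/(n-1)) · Σ_k (x_{k,i} - mean_i) · (x_{k,j} - mean_j), with n-1 = 4.
  S[U,U] = ((0.2)·(0.2) + (2.2)·(2.2) + (2.2)·(2.2) + (0.2)·(0.2) + (-4.8)·(-4.8)) / 4 = 32.8/4 = 8.2
  S[U,V] = ((0.2)·(-0.4) + (2.2)·(-0.4) + (2.2)·(-0.4) + (0.2)·(2.6) + (-4.8)·(-1.4)) / 4 = 5.4/4 = 1.35
  S[V,V] = ((-0.4)·(-0.4) + (-0.4)·(-0.4) + (-0.4)·(-0.4) + (2.6)·(2.6) + (-1.4)·(-1.4)) / 4 = 9.2/4 = 2.3

S is symmetric (S[j,i] = S[i,j]). Assembling:

S = [[8.2, 1.35],
 [1.35, 2.3]]


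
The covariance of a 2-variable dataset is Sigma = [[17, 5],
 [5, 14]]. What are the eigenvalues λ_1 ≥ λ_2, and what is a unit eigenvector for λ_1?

Step 1 — characteristic polynomial of 2×2 Sigma:
  det(Sigma - λI) = λ² - trace · λ + det = 0.
  trace = 17 + 14 = 31, det = 17·14 - (5)² = 213.
Step 2 — discriminant:
  Δ = trace² - 4·det = 961 - 852 = 109.
Step 3 — eigenvalues:
  λ = (trace ± √Δ)/2 = (31 ± 10.4403)/2,
  λ_1 = 20.7202,  λ_2 = 10.2798.

Step 4 — unit eigenvector for λ_1: solve (Sigma - λ_1 I)v = 0. First row:
  (17 - 20.7202)·v_x + (5)·v_y = 0, i.e. (-3.7202)·v_x + (5)·v_y = 0,
  so v ∝ (b, λ_1 - a) = (5, 3.7202) = u.
  ||u|| = √((5)² + (3.7202)²) = √(38.8395) ≈ 6.2321,
  v_1 = u/||u|| ≈ (0.8023, 0.5969) (||v_1|| = 1).

λ_1 = 20.7202,  λ_2 = 10.2798;  v_1 ≈ (0.8023, 0.5969)


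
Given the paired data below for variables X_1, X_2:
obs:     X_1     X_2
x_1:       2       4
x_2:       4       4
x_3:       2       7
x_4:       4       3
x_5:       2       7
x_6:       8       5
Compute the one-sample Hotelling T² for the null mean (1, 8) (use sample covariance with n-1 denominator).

Step 1 — sample mean vector:
  mean(X_1) = (2 + 4 + 2 + 4 + 2 + 8) / 6 = 22/6 = 3.6667
  mean(X_2) = (4 + 4 + 7 + 3 + 7 + 5) / 6 = 30/6 = 5
  x̄ = (3.6667, 5),  deviation x̄ - mu_0 = (3.6667, 5) - (1, 8) = (2.6667, -3).

Step 2 — sample covariance matrix, S[i,j] = (1/(n-1)) · Σ_k (x_{k,i} - mean_i) · (x_{k,j} - mean_j), divisor n-1 = 5:
  S[X_1,X_1] = ((-1.6667)·(-1.6667) + (0.3333)·(0.3333) + (-1.6667)·(-1.6667) + (0.3333)·(0.3333) + (-1.6667)·(-1.6667) + (4.3333)·(4.3333)) / 5 = 27.3333/5 = 5.4667
  S[X_1,X_2] = ((-1.6667)·(-1) + (0.3333)·(-1) + (-1.6667)·(2) + (0.3333)·(-2) + (-1.6667)·(2) + (4.3333)·(0)) / 5 = -6/5 = -1.2
  S[X_2,X_2] = ((-1)·(-1) + (-1)·(-1) + (2)·(2) + (-2)·(-2) + (2)·(2) + (0)·(0)) / 5 = 14/5 = 2.8
  S = [[5.4667, -1.2],
 [-1.2, 2.8]].

Step 3 — invert S. det(S) = 5.4667·2.8 - (-1.2)² = 13.8667.
  S^{-1} = (1/det) · [[d, -b], [-b, a]] = [[0.2019, 0.0865],
 [0.0865, 0.3942]].

Step 4 — quadratic form (x̄ - mu_0)^T · S^{-1} · (x̄ - mu_0):
  S^{-1} · (x̄ - mu_0) = (0.2788, -0.9519),
  (x̄ - mu_0)^T · [...] = (2.6667)·(0.2788) + (-3)·(-0.9519) = 3.5994.

Step 5 — scale by n: T² = 6 · 3.5994 = 21.5962.

T² ≈ 21.5962


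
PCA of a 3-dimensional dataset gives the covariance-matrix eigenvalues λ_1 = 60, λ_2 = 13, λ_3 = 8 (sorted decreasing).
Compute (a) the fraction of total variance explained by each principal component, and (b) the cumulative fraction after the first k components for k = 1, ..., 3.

Step 1 — total variance = trace(Sigma) = Σ λ_i = 60 + 13 + 8 = 81.

Step 2 — fraction explained by component i = λ_i / Σ λ:
  PC1: 60/81 = 0.7407
  PC2: 13/81 = 0.1605
  PC3: 8/81 = 0.0988

Step 3 — cumulative fraction after k components = (λ_1 + ... + λ_k) / Σ λ:
  k = 1: 60/81 = 0.7407
  k = 2: (60 + 13)/81 = 73/81 = 0.9012
  k = 3: (60 + 13 + 8)/81 = 81/81 = 1

Summary (fraction, with percent):

explained: PC1 0.7407 (74.07%), PC2 0.1605 (16.05%), PC3 0.0988 (9.88%);  cumulative: 0.7407, 0.9012, 1


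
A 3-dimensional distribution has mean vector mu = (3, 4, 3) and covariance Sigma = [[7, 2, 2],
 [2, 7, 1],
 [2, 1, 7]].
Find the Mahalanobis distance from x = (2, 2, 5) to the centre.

Step 1 — centre the observation: (x - mu) = (-1, -2, 2).

Step 2 — invert Sigma (cofactor / det for 3×3, or solve directly):
  Sigma^{-1} = [[0.1667, -0.0417, -0.0417],
 [-0.0417, 0.1563, -0.0104],
 [-0.0417, -0.0104, 0.1562]].

Step 3 — form the quadratic (x - mu)^T · Sigma^{-1} · (x - mu):
  Sigma^{-1} · (x - mu) = (-0.1667, -0.2917, 0.375).
  (x - mu)^T · [Sigma^{-1} · (x - mu)] = (-1)·(-0.1667) + (-2)·(-0.2917) + (2)·(0.375) = 1.5.

Step 4 — take square root: d = √(1.5) ≈ 1.2247.

d(x, mu) = √(1.5) ≈ 1.2247


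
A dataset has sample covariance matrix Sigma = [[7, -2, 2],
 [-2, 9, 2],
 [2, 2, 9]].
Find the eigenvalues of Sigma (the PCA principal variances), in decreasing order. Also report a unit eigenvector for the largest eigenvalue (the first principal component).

Step 1 — characteristic polynomial p(λ) = det(λI - Sigma) = λ³ - tr·λ² + c_1·λ - det, where tr = trace, c_1 = sum of the principal 2×2 minors, det = det(Sigma):
  tr = 7 + 9 + 9 = 25,
  c_1 = (7·9 - (-2)²) + (7·9 - (2)²) + (9·9 - (2)²) = 59 + 59 + 77 = 195,
  det = 7·(9·9 - (2)²) - (-2)·((-2)·9 - (2)·(2)) + (2)·((-2)·(2) - 9·(2)) = 7·(77) - (-2)·(-22) + (2)·(-22) = 451.
  So p(λ) = λ³ - 25λ² + 195λ - 451.
Step 2 — look for an integer root (rational root theorem: any rational root is an integer divisor of 451). Testing λ = 11:
  p(11) = 1331 - 3025 + 2145 - 451 = 0  ✓
  Dividing out (λ - 11): p(λ) = (λ - 11)(λ² - 14λ + 41).
Step 3 — remaining eigenvalues from the quadratic λ² - 14λ + 41 = 0:
  Δ = 14² - 4·41 = 196 - 164 = 32,  λ = (14 ± √32)/2 = (14 ± 5.6569)/2 ≈ 9.8284 or 4.1716.
  Sorted: λ_1 = 11,  λ_2 = 9.8284,  λ_3 = 4.1716  (check: sum = 25 = tr ✓).

Step 4 — unit eigenvector for λ_1 = 11: v spans the null space of (Sigma - λ_1 I), whose rows are
  r_1 = (-4, -2, 2),  r_2 = (-2, -2, 2),  r_3 = (2, 2, -2).
  v is orthogonal to every row, so take v ∝ r_1 × r_2 = ((-2)·(2) - (2)·(-2), (2)·(-2) - (-4)·(2), (-4)·(-2) - (-2)·(-2)) = (0, 4, 4).
  Rescale (divide by 4): u = (0, 1, 1).
  ||u|| = √((0)² + (1)² + (1)²) = √(2) ≈ 1.4142,  v_1 = u/||u|| ≈ (0, 0.7071, 0.7071) (||v_1|| = 1).

λ_1 = 11,  λ_2 = 9.8284,  λ_3 = 4.1716;  v_1 ≈ (0, 0.7071, 0.7071)


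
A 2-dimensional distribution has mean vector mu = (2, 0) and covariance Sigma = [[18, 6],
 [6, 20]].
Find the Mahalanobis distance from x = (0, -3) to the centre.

Step 1 — centre the observation: (x - mu) = (-2, -3).

Step 2 — invert Sigma. det(Sigma) = 18·20 - (6)² = 324.
  Sigma^{-1} = (1/det) · [[d, -b], [-b, a]] = [[0.0617, -0.0185],
 [-0.0185, 0.0556]].

Step 3 — form the quadratic (x - mu)^T · Sigma^{-1} · (x - mu):
  Sigma^{-1} · (x - mu) = (-0.0679, -0.1296).
  (x - mu)^T · [Sigma^{-1} · (x - mu)] = (-2)·(-0.0679) + (-3)·(-0.1296) = 0.5247.

Step 4 — take square root: d = √(0.5247) ≈ 0.7244.

d(x, mu) = √(0.5247) ≈ 0.7244


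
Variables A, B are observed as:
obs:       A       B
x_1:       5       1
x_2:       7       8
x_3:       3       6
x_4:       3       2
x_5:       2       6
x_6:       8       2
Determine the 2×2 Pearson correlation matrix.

Step 1 — column means:
  mean(A) = (5 + 7 + 3 + 3 + 2 + 8) / 6 = 28/6 = 4.6667
  mean(B) = (1 + 8 + 6 + 2 + 6 + 2) / 6 = 25/6 = 4.1667

Step 2 — sample variances and covariances s[i,j] = (1/(n-1)) · Σ_k (x_{k,i} - mean_i) · (x_{k,j} - mean_j), with n-1 = 5:
  s[A,A] = ((0.3333)·(0.3333) + (2.3333)·(2.3333) + (-1.6667)·(-1.6667) + (-1.6667)·(-1.6667) + (-2.6667)·(-2.6667) + (3.3333)·(3.3333)) / 5 = 29.3333/5 = 5.8667
  s[A,B] = ((0.3333)·(-3.1667) + (2.3333)·(3.8333) + (-1.6667)·(1.8333) + (-1.6667)·(-2.1667) + (-2.6667)·(1.8333) + (3.3333)·(-2.1667)) / 5 = -3.6667/5 = -0.7333
  s[B,B] = ((-3.1667)·(-3.1667) + (3.8333)·(3.8333) + (1.8333)·(1.8333) + (-2.1667)·(-2.1667) + (1.8333)·(1.8333) + (-2.1667)·(-2.1667)) / 5 = 40.8333/5 = 8.1667
  Sample standard deviations s_i = √(s[i,i]):
  s(A) = √(5.8667) = 2.4221
  s(B) = √(8.1667) = 2.8577

Step 3 — r_{ij} = s_{ij} / (s_i · s_j):
  r[A,A] = 1 (diagonal).
  r[A,B] = -0.7333 / (2.4221 · 2.8577) = -0.7333 / 6.9218 = -0.1059
  r[B,B] = 1 (diagonal).

R is symmetric with unit diagonal. Assembling:

R = [[1, -0.1059],
 [-0.1059, 1]]


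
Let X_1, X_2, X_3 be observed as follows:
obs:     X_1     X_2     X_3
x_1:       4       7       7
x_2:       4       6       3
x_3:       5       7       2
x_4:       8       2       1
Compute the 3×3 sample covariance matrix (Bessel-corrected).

Step 1 — column means:
  mean(X_1) = (4 + 4 + 5 + 8) / 4 = 21/4 = 5.25
  mean(X_2) = (7 + 6 + 7 + 2) / 4 = 22/4 = 5.5
  mean(X_3) = (7 + 3 + 2 + 1) / 4 = 13/4 = 3.25

Step 2 — sample covariance S[i,j] = (1/(n-1)) · Σ_k (x_{k,i} - mean_i) · (x_{k,j} - mean_j), with n-1 = 3.
  S[X_1,X_1] = ((-1.25)·(-1.25) + (-1.25)·(-1.25) + (-0.25)·(-0.25) + (2.75)·(2.75)) / 3 = 10.75/3 = 3.5833
  S[X_1,X_2] = ((-1.25)·(1.5) + (-1.25)·(0.5) + (-0.25)·(1.5) + (2.75)·(-3.5)) / 3 = -12.5/3 = -4.1667
  S[X_1,X_3] = ((-1.25)·(3.75) + (-1.25)·(-0.25) + (-0.25)·(-1.25) + (2.75)·(-2.25)) / 3 = -10.25/3 = -3.4167
  S[X_2,X_2] = ((1.5)·(1.5) + (0.5)·(0.5) + (1.5)·(1.5) + (-3.5)·(-3.5)) / 3 = 17/3 = 5.6667
  S[X_2,X_3] = ((1.5)·(3.75) + (0.5)·(-0.25) + (1.5)·(-1.25) + (-3.5)·(-2.25)) / 3 = 11.5/3 = 3.8333
  S[X_3,X_3] = ((3.75)·(3.75) + (-0.25)·(-0.25) + (-1.25)·(-1.25) + (-2.25)·(-2.25)) / 3 = 20.75/3 = 6.9167

S is symmetric (S[j,i] = S[i,j]). Assembling:

S = [[3.5833, -4.1667, -3.4167],
 [-4.1667, 5.6667, 3.8333],
 [-3.4167, 3.8333, 6.9167]]


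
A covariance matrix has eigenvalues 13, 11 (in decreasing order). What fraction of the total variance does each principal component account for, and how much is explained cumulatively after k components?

Step 1 — total variance = trace(Sigma) = Σ λ_i = 13 + 11 = 24.

Step 2 — fraction explained by component i = λ_i / Σ λ:
  PC1: 13/24 = 0.5417
  PC2: 11/24 = 0.4583

Step 3 — cumulative fraction after k components = (λ_1 + ... + λ_k) / Σ λ:
  k = 1: 13/24 = 0.5417
  k = 2: (13 + 11)/24 = 24/24 = 1

Summary (fraction, with percent):

explained: PC1 0.5417 (54.17%), PC2 0.4583 (45.83%);  cumulative: 0.5417, 1


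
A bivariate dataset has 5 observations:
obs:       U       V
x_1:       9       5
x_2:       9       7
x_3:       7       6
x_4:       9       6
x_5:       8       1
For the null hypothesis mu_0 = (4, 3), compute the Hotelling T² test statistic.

Step 1 — sample mean vector:
  mean(U) = (9 + 9 + 7 + 9 + 8) / 5 = 42/5 = 8.4
  mean(V) = (5 + 7 + 6 + 6 + 1) / 5 = 25/5 = 5
  x̄ = (8.4, 5),  deviation x̄ - mu_0 = (8.4, 5) - (4, 3) = (4.4, 2).

Step 2 — sample covariance matrix, S[i,j] = (1/(n-1)) · Σ_k (x_{k,i} - mean_i) · (x_{k,j} - mean_j), divisor n-1 = 4:
  S[U,U] = ((0.6)·(0.6) + (0.6)·(0.6) + (-1.4)·(-1.4) + (0.6)·(0.6) + (-0.4)·(-0.4)) / 4 = 3.2/4 = 0.8
  S[U,V] = ((0.6)·(0) + (0.6)·(2) + (-1.4)·(1) + (0.6)·(1) + (-0.4)·(-4)) / 4 = 2/4 = 0.5
  S[V,V] = ((0)·(0) + (2)·(2) + (1)·(1) + (1)·(1) + (-4)·(-4)) / 4 = 22/4 = 5.5
  S = [[0.8, 0.5],
 [0.5, 5.5]].

Step 3 — invert S. det(S) = 0.8·5.5 - (0.5)² = 4.15.
  S^{-1} = (1/det) · [[d, -b], [-b, a]] = [[1.3253, -0.1205],
 [-0.1205, 0.1928]].

Step 4 — quadratic form (x̄ - mu_0)^T · S^{-1} · (x̄ - mu_0):
  S^{-1} · (x̄ - mu_0) = (5.5904, -0.1446),
  (x̄ - mu_0)^T · [...] = (4.4)·(5.5904) + (2)·(-0.1446) = 24.3084.

Step 5 — scale by n: T² = 5 · 24.3084 = 121.5422.

T² ≈ 121.5422


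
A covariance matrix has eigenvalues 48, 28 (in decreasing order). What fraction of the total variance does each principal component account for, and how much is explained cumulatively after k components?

Step 1 — total variance = trace(Sigma) = Σ λ_i = 48 + 28 = 76.

Step 2 — fraction explained by component i = λ_i / Σ λ:
  PC1: 48/76 = 0.6316
  PC2: 28/76 = 0.3684

Step 3 — cumulative fraction after k components = (λ_1 + ... + λ_k) / Σ λ:
  k = 1: 48/76 = 0.6316
  k = 2: (48 + 28)/76 = 76/76 = 1

Summary (fraction, with percent):

explained: PC1 0.6316 (63.16%), PC2 0.3684 (36.84%);  cumulative: 0.6316, 1


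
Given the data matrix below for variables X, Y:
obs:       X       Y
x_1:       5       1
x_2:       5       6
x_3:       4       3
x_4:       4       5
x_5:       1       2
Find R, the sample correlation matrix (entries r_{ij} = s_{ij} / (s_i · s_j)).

Step 1 — column means:
  mean(X) = (5 + 5 + 4 + 4 + 1) / 5 = 19/5 = 3.8
  mean(Y) = (1 + 6 + 3 + 5 + 2) / 5 = 17/5 = 3.4

Step 2 — sample variances and covariances s[i,j] = (1/(n-1)) · Σ_k (x_{k,i} - mean_i) · (x_{k,j} - mean_j), with n-1 = 4:
  s[X,X] = ((1.2)·(1.2) + (1.2)·(1.2) + (0.2)·(0.2) + (0.2)·(0.2) + (-2.8)·(-2.8)) / 4 = 10.8/4 = 2.7
  s[X,Y] = ((1.2)·(-2.4) + (1.2)·(2.6) + (0.2)·(-0.4) + (0.2)·(1.6) + (-2.8)·(-1.4)) / 4 = 4.4/4 = 1.1
  s[Y,Y] = ((-2.4)·(-2.4) + (2.6)·(2.6) + (-0.4)·(-0.4) + (1.6)·(1.6) + (-1.4)·(-1.4)) / 4 = 17.2/4 = 4.3
  Sample standard deviations s_i = √(s[i,i]):
  s(X) = √(2.7) = 1.6432
  s(Y) = √(4.3) = 2.0736

Step 3 — r_{ij} = s_{ij} / (s_i · s_j):
  r[X,X] = 1 (diagonal).
  r[X,Y] = 1.1 / (1.6432 · 2.0736) = 1.1 / 3.4073 = 0.3228
  r[Y,Y] = 1 (diagonal).

R is symmetric with unit diagonal. Assembling:

R = [[1, 0.3228],
 [0.3228, 1]]


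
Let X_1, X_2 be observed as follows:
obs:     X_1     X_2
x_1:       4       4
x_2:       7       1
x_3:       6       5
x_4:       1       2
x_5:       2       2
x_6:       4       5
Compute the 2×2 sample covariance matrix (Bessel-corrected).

Step 1 — column means:
  mean(X_1) = (4 + 7 + 6 + 1 + 2 + 4) / 6 = 24/6 = 4
  mean(X_2) = (4 + 1 + 5 + 2 + 2 + 5) / 6 = 19/6 = 3.1667

Step 2 — sample covariance S[i,j] = (1/(n-1)) · Σ_k (x_{k,i} - mean_i) · (x_{k,j} - mean_j), with n-1 = 5.
  S[X_1,X_1] = ((0)·(0) + (3)·(3) + (2)·(2) + (-3)·(-3) + (-2)·(-2) + (0)·(0)) / 5 = 26/5 = 5.2
  S[X_1,X_2] = ((0)·(0.8333) + (3)·(-2.1667) + (2)·(1.8333) + (-3)·(-1.1667) + (-2)·(-1.1667) + (0)·(1.8333)) / 5 = 3/5 = 0.6
  S[X_2,X_2] = ((0.8333)·(0.8333) + (-2.1667)·(-2.1667) + (1.8333)·(1.8333) + (-1.1667)·(-1.1667) + (-1.1667)·(-1.1667) + (1.8333)·(1.8333)) / 5 = 14.8333/5 = 2.9667

S is symmetric (S[j,i] = S[i,j]). Assembling:

S = [[5.2, 0.6],
 [0.6, 2.9667]]


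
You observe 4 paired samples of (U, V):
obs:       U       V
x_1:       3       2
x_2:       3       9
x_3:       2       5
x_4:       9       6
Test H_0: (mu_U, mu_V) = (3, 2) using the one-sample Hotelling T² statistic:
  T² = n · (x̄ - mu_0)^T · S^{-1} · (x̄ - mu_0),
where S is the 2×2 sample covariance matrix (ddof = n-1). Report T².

Step 1 — sample mean vector:
  mean(U) = (3 + 3 + 2 + 9) / 4 = 17/4 = 4.25
  mean(V) = (2 + 9 + 5 + 6) / 4 = 22/4 = 5.5
  x̄ = (4.25, 5.5),  deviation x̄ - mu_0 = (4.25, 5.5) - (3, 2) = (1.25, 3.5).

Step 2 — sample covariance matrix, S[i,j] = (1/(n-1)) · Σ_k (x_{k,i} - mean_i) · (x_{k,j} - mean_j), divisor n-1 = 3:
  S[U,U] = ((-1.25)·(-1.25) + (-1.25)·(-1.25) + (-2.25)·(-2.25) + (4.75)·(4.75)) / 3 = 30.75/3 = 10.25
  S[U,V] = ((-1.25)·(-3.5) + (-1.25)·(3.5) + (-2.25)·(-0.5) + (4.75)·(0.5)) / 3 = 3.5/3 = 1.1667
  S[V,V] = ((-3.5)·(-3.5) + (3.5)·(3.5) + (-0.5)·(-0.5) + (0.5)·(0.5)) / 3 = 25/3 = 8.3333
  S = [[10.25, 1.1667],
 [1.1667, 8.3333]].

Step 3 — invert S. det(S) = 10.25·8.3333 - (1.1667)² = 84.0556.
  S^{-1} = (1/det) · [[d, -b], [-b, a]] = [[0.0991, -0.0139],
 [-0.0139, 0.1219]].

Step 4 — quadratic form (x̄ - mu_0)^T · S^{-1} · (x̄ - mu_0):
  S^{-1} · (x̄ - mu_0) = (0.0753, 0.4095),
  (x̄ - mu_0)^T · [...] = (1.25)·(0.0753) + (3.5)·(0.4095) = 1.5273.

Step 5 — scale by n: T² = 4 · 1.5273 = 6.1091.

T² ≈ 6.1091


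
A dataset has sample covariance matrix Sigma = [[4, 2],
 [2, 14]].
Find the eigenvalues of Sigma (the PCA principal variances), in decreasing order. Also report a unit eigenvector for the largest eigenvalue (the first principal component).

Step 1 — characteristic polynomial of 2×2 Sigma:
  det(Sigma - λI) = λ² - trace · λ + det = 0.
  trace = 4 + 14 = 18, det = 4·14 - (2)² = 52.
Step 2 — discriminant:
  Δ = trace² - 4·det = 324 - 208 = 116.
Step 3 — eigenvalues:
  λ = (trace ± √Δ)/2 = (18 ± 10.7703)/2,
  λ_1 = 14.3852,  λ_2 = 3.6148.

Step 4 — unit eigenvector for λ_1: solve (Sigma - λ_1 I)v = 0. First row:
  (4 - 14.3852)·v_x + (2)·v_y = 0, i.e. (-10.3852)·v_x + (2)·v_y = 0,
  so v ∝ (b, λ_1 - a) = (2, 10.3852) = u.
  ||u|| = √((2)² + (10.3852)²) = √(111.8516) ≈ 10.576,
  v_1 = u/||u|| ≈ (0.1891, 0.982) (||v_1|| = 1).

λ_1 = 14.3852,  λ_2 = 3.6148;  v_1 ≈ (0.1891, 0.982)


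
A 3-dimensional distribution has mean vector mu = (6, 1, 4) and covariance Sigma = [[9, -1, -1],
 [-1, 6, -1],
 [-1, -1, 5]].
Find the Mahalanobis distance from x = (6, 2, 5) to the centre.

Step 1 — centre the observation: (x - mu) = (0, 1, 1).

Step 2 — invert Sigma (cofactor / det for 3×3, or solve directly):
  Sigma^{-1} = [[0.1169, 0.0242, 0.0282],
 [0.0242, 0.1774, 0.0403],
 [0.0282, 0.0403, 0.2137]].

Step 3 — form the quadratic (x - mu)^T · Sigma^{-1} · (x - mu):
  Sigma^{-1} · (x - mu) = (0.0524, 0.2177, 0.254).
  (x - mu)^T · [Sigma^{-1} · (x - mu)] = (0)·(0.0524) + (1)·(0.2177) + (1)·(0.254) = 0.4718.

Step 4 — take square root: d = √(0.4718) ≈ 0.6869.

d(x, mu) = √(0.4718) ≈ 0.6869


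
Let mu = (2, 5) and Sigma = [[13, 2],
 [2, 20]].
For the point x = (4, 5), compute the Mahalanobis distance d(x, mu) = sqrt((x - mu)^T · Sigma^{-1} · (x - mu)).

Step 1 — centre the observation: (x - mu) = (2, 0).

Step 2 — invert Sigma. det(Sigma) = 13·20 - (2)² = 256.
  Sigma^{-1} = (1/det) · [[d, -b], [-b, a]] = [[0.0781, -0.0078],
 [-0.0078, 0.0508]].

Step 3 — form the quadratic (x - mu)^T · Sigma^{-1} · (x - mu):
  Sigma^{-1} · (x - mu) = (0.1562, -0.0156).
  (x - mu)^T · [Sigma^{-1} · (x - mu)] = (2)·(0.1562) + (0)·(-0.0156) = 0.3125.

Step 4 — take square root: d = √(0.3125) ≈ 0.559.

d(x, mu) = √(0.3125) ≈ 0.559


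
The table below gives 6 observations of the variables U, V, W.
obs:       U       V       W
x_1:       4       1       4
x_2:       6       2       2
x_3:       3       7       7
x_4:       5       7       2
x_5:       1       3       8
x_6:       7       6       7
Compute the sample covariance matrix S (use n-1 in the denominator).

Step 1 — column means:
  mean(U) = (4 + 6 + 3 + 5 + 1 + 7) / 6 = 26/6 = 4.3333
  mean(V) = (1 + 2 + 7 + 7 + 3 + 6) / 6 = 26/6 = 4.3333
  mean(W) = (4 + 2 + 7 + 2 + 8 + 7) / 6 = 30/6 = 5

Step 2 — sample covariance S[i,j] = (1/(n-1)) · Σ_k (x_{k,i} - mean_i) · (x_{k,j} - mean_j), with n-1 = 5.
  S[U,U] = ((-0.3333)·(-0.3333) + (1.6667)·(1.6667) + (-1.3333)·(-1.3333) + (0.6667)·(0.6667) + (-3.3333)·(-3.3333) + (2.6667)·(2.6667)) / 5 = 23.3333/5 = 4.6667
  S[U,V] = ((-0.3333)·(-3.3333) + (1.6667)·(-2.3333) + (-1.3333)·(2.6667) + (0.6667)·(2.6667) + (-3.3333)·(-1.3333) + (2.6667)·(1.6667)) / 5 = 4.3333/5 = 0.8667
  S[U,W] = ((-0.3333)·(-1) + (1.6667)·(-3) + (-1.3333)·(2) + (0.6667)·(-3) + (-3.3333)·(3) + (2.6667)·(2)) / 5 = -14/5 = -2.8
  S[V,V] = ((-3.3333)·(-3.3333) + (-2.3333)·(-2.3333) + (2.6667)·(2.6667) + (2.6667)·(2.6667) + (-1.3333)·(-1.3333) + (1.6667)·(1.6667)) / 5 = 35.3333/5 = 7.0667
  S[V,W] = ((-3.3333)·(-1) + (-2.3333)·(-3) + (2.6667)·(2) + (2.6667)·(-3) + (-1.3333)·(3) + (1.6667)·(2)) / 5 = 7/5 = 1.4
  S[W,W] = ((-1)·(-1) + (-3)·(-3) + (2)·(2) + (-3)·(-3) + (3)·(3) + (2)·(2)) / 5 = 36/5 = 7.2

S is symmetric (S[j,i] = S[i,j]). Assembling:

S = [[4.6667, 0.8667, -2.8],
 [0.8667, 7.0667, 1.4],
 [-2.8, 1.4, 7.2]]


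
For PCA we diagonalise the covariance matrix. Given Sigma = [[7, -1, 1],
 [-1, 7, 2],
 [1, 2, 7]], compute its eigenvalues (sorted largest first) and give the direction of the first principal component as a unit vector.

Step 1 — characteristic polynomial p(λ) = det(λI - Sigma) = λ³ - tr·λ² + c_1·λ - det, where tr = trace, c_1 = sum of the principal 2×2 minors, det = det(Sigma):
  tr = 7 + 7 + 7 = 21,
  c_1 = (7·7 - (-1)²) + (7·7 - (1)²) + (7·7 - (2)²) = 48 + 48 + 45 = 141,
  det = 7·(7·7 - (2)²) - (-1)·((-1)·7 - (2)·(1)) + (1)·((-1)·(2) - 7·(1)) = 7·(45) - (-1)·(-9) + (1)·(-9) = 297.
  So p(λ) = λ³ - 21λ² + 141λ - 297.
Step 2 — look for an integer root (rational root theorem: any rational root is an integer divisor of 297). Testing λ = 9:
  p(9) = 729 - 1701 + 1269 - 297 = 0  ✓
  Dividing out (λ - 9): p(λ) = (λ - 9)(λ² - 12λ + 33).
Step 3 — remaining eigenvalues from the quadratic λ² - 12λ + 33 = 0:
  Δ = 12² - 4·33 = 144 - 132 = 12,  λ = (12 ± √12)/2 = (12 ± 3.4641)/2 ≈ 7.7321 or 4.2679.
  Sorted: λ_1 = 9,  λ_2 = 7.7321,  λ_3 = 4.2679  (check: sum = 21 = tr ✓).

Step 4 — unit eigenvector for λ_1 = 9: v spans the null space of (Sigma - λ_1 I), whose rows are
  r_1 = (-2, -1, 1),  r_2 = (-1, -2, 2),  r_3 = (1, 2, -2).
  v is orthogonal to every row, so take v ∝ r_1 × r_2 = ((-1)·(2) - (1)·(-2), (1)·(-1) - (-2)·(2), (-2)·(-2) - (-1)·(-1)) = (0, 3, 3).
  Rescale (divide by 3): u = (0, 1, 1).
  ||u|| = √((0)² + (1)² + (1)²) = √(2) ≈ 1.4142,  v_1 = u/||u|| ≈ (0, 0.7071, 0.7071) (||v_1|| = 1).

λ_1 = 9,  λ_2 = 7.7321,  λ_3 = 4.2679;  v_1 ≈ (0, 0.7071, 0.7071)


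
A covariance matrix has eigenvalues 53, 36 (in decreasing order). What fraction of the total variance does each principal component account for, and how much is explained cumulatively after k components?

Step 1 — total variance = trace(Sigma) = Σ λ_i = 53 + 36 = 89.

Step 2 — fraction explained by component i = λ_i / Σ λ:
  PC1: 53/89 = 0.5955
  PC2: 36/89 = 0.4045

Step 3 — cumulative fraction after k components = (λ_1 + ... + λ_k) / Σ λ:
  k = 1: 53/89 = 0.5955
  k = 2: (53 + 36)/89 = 89/89 = 1

Summary (fraction, with percent):

explained: PC1 0.5955 (59.55%), PC2 0.4045 (40.45%);  cumulative: 0.5955, 1


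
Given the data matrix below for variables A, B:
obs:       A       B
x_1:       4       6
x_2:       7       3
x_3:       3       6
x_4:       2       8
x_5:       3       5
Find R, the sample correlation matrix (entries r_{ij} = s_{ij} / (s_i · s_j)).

Step 1 — column means:
  mean(A) = (4 + 7 + 3 + 2 + 3) / 5 = 19/5 = 3.8
  mean(B) = (6 + 3 + 6 + 8 + 5) / 5 = 28/5 = 5.6

Step 2 — sample variances and covariances s[i,j] = (1/(n-1)) · Σ_k (x_{k,i} - mean_i) · (x_{k,j} - mean_j), with n-1 = 4:
  s[A,A] = ((0.2)·(0.2) + (3.2)·(3.2) + (-0.8)·(-0.8) + (-1.8)·(-1.8) + (-0.8)·(-0.8)) / 4 = 14.8/4 = 3.7
  s[A,B] = ((0.2)·(0.4) + (3.2)·(-2.6) + (-0.8)·(0.4) + (-1.8)·(2.4) + (-0.8)·(-0.6)) / 4 = -12.4/4 = -3.1
  s[B,B] = ((0.4)·(0.4) + (-2.6)·(-2.6) + (0.4)·(0.4) + (2.4)·(2.4) + (-0.6)·(-0.6)) / 4 = 13.2/4 = 3.3
  Sample standard deviations s_i = √(s[i,i]):
  s(A) = √(3.7) = 1.9235
  s(B) = √(3.3) = 1.8166

Step 3 — r_{ij} = s_{ij} / (s_i · s_j):
  r[A,A] = 1 (diagonal).
  r[A,B] = -3.1 / (1.9235 · 1.8166) = -3.1 / 3.4943 = -0.8872
  r[B,B] = 1 (diagonal).

R is symmetric with unit diagonal. Assembling:

R = [[1, -0.8872],
 [-0.8872, 1]]
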